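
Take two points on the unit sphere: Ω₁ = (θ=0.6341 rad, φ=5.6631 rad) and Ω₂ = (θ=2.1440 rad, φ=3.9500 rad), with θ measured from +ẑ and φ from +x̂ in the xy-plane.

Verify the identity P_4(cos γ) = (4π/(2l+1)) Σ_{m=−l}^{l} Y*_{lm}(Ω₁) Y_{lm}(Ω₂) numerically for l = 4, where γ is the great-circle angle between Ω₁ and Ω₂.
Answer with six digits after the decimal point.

-0.300612

Summing Y*_{l m}(θ₁,φ₁)·Y_{l m}(θ₂,φ₂) over m ∈ [−4, 4]; prefactor 4π/(2·4+1) = 1.396263:
  term(m=-4) = 0.01013 + 0.00648j   from Y*(Ω₁)=-0.04303 - 0.03348j, Y(Ω₂)=-0.21957 + 0.02027j
  term(m=-3) = -0.03495 + 0.07684j   from Y*(Ω₁)=-0.05985 - 0.20096j, Y(Ω₂)=-0.30362 - 0.26435j
  term(m=-2) = -0.09983 - 0.02920j   from Y*(Ω₁)=0.13505 - 0.39348j, Y(Ω₂)=-0.01150 - 0.24976j
  term(m=-1) = -0.01002 + 0.06997j   from Y*(Ω₁)=0.28354 - 0.20246j, Y(Ω₂)=-0.14012 + 0.14672j
  term(m=+0) = 0.05406 + 0.00000j   from Y*(Ω₁)=-0.18279 + 0.00000j, Y(Ω₂)=-0.29576 + 0.00000j
  term(m=+1) = -0.01002 - 0.06997j   from Y*(Ω₁)=-0.28354 - 0.20246j, Y(Ω₂)=0.14012 + 0.14672j
  term(m=+2) = -0.09983 + 0.02920j   from Y*(Ω₁)=0.13505 + 0.39348j, Y(Ω₂)=-0.01150 + 0.24976j
  term(m=+3) = -0.03495 - 0.07684j   from Y*(Ω₁)=0.05985 - 0.20096j, Y(Ω₂)=0.30362 - 0.26435j
  term(m=+4) = 0.01013 - 0.00648j   from Y*(Ω₁)=-0.04303 + 0.03348j, Y(Ω₂)=-0.21957 - 0.02027j
Accumulated sum -0.21530 + 0.00000j; after 4π/(2l+1) scaling, -0.30061 + 0.00000j ⇒ P_4 = -0.300612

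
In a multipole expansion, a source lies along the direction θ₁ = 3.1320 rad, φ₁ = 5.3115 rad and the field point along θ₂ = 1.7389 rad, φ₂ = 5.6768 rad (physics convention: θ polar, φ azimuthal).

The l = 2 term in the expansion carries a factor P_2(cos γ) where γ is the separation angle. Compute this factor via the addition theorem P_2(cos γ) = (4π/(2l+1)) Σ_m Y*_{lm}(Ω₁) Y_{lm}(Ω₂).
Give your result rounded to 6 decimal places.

Summing Y*_{l m}(θ₁,φ₁)·Y_{l m}(θ₂,φ₂) over m ∈ [−2, 2]; prefactor 4π/(2·2+1) = 2.513274:
  term(m=-2) = (0.000010, -0.000009)   from Y*(Ω₁)=(-0.000013, -0.000033), Y(Ω₂)=(0.131571, 0.351653)
  term(m=-1) = (0.000882, -0.000337)   from Y*(Ω₁)=(-0.004179, 0.006120), Y(Ω₂)=(-0.104715, -0.072626)
  term(m=+0) = (-0.182211, 0.000000)   from Y*(Ω₁)=(0.630696, -0.000000), Y(Ω₂)=(-0.288905, 0.000000)
  term(m=+1) = (0.000882, 0.000337)   from Y*(Ω₁)=(0.004179, 0.006120), Y(Ω₂)=(0.104715, -0.072626)
  term(m=+2) = (0.000010, 0.000009)   from Y*(Ω₁)=(-0.000013, 0.000033), Y(Ω₂)=(0.131571, -0.351653)
Σ over m = (-0.180427, -0.000000); ×(4π/5) → (-0.453463, -0.000000). Real part: -0.453463

-0.453463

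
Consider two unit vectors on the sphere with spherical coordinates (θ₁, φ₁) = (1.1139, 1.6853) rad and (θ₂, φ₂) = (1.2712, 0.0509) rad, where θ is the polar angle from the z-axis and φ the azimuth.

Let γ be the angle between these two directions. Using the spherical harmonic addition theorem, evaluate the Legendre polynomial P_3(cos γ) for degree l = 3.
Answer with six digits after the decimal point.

Summing Y*_{l m}(θ₁,φ₁)·Y_{l m}(θ₂,φ₂) over m ∈ [−3, 3]; prefactor 4π/(2·3+1) = 1.795196:
  m=-3: 0.10156 - 0.28394j × 0.35968 - 0.05535j = 0.02081 - 0.10775j  (running Σ = 0.02081 - 0.10775j)
  m=-2: -0.35363 - 0.08243j × 0.27392 - 0.02798j = -0.09918 - 0.01268j  (running Σ = -0.07836 - 0.12043j)
  m=-1: 0.00089 - 0.00774j × -0.17408 + 0.00887j = -0.00009 + 0.00136j  (running Σ = -0.07845 - 0.11908j)
  m=0: -0.33369 + 0.00000j × -0.28244 + 0.00000j = 0.09425 + 0.00000j  (running Σ = 0.01580 - 0.11908j)
  m=1: -0.00089 - 0.00774j × 0.17408 + 0.00887j = -0.00009 - 0.00136j  (running Σ = 0.01571 - 0.12043j)
  m=2: -0.35363 + 0.08243j × 0.27392 + 0.02798j = -0.09918 + 0.01268j  (running Σ = -0.08346 - 0.10775j)
  m=3: -0.10156 - 0.28394j × -0.35968 - 0.05535j = 0.02081 + 0.10775j  (running Σ = -0.06265 + 0.00000j)
Total Σ_m = -0.06265 + 0.00000j. Multiply by 1.795196: -0.11247 + 0.00000j. P_3(cos γ) = -0.112470

-0.112470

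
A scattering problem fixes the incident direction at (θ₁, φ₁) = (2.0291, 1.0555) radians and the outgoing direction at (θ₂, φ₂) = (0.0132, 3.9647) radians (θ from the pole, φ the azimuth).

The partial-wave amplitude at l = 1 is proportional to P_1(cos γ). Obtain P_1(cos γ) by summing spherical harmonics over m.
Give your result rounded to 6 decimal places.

Addition theorem: P_1(cos γ) = (4π/3) Σ_m Y*_{lm}(Ω₁) Y_{lm}(Ω₂), m = −1…1:
  [-1]  conj(Y_{1,-1})(Ω₁) = (0.152687, 0.269607) ; Y_{1,-1}(Ω₂) = (-0.003101, 0.003344) ; Δ = (-0.001375, -0.000325)
  [+0]  conj(Y_{1,0})(Ω₁) = (-0.216171, -0.000000) ; Y_{1,0}(Ω₂) = (0.488560, 0.000000) ; Δ = (-0.105613, -0.000000)
  [+1]  conj(Y_{1,1})(Ω₁) = (-0.152687, 0.269607) ; Y_{1,1}(Ω₂) = (0.003101, 0.003344) ; Δ = (-0.001375, 0.000325)
Σ over m = (-0.108363, 0.000000); ×(4π/3) → (-0.453908, 0.000000). Real part: -0.453908

-0.453908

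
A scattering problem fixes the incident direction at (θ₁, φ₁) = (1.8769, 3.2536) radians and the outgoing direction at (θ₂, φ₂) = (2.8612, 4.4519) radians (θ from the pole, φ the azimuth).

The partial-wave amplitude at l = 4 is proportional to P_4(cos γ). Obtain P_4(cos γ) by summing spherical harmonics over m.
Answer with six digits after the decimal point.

Expand P_4 via completeness: Σ_{m} conj(Y_{4,m}) at Ω₁ times Y_{4,m} at Ω₂ —
  m=-4: Y*=+0.329705+0.158465i  Y=+0.001309+0.002241i  product +0.000077+0.000946i
  m=-3: Y*=+0.308705+0.107821i  Y=-0.017953+0.018095i  product -0.007493+0.003650i
  m=-2: Y*=-0.108042-0.024616i  Y=-0.121406-0.069670i  product +0.011402+0.010516i
  m=-1: Y*=-0.319384-0.035924i  Y=+0.112237-0.421082i  product -0.050974+0.130455i
  m=+0: Y*=+0.059699-0.000000i  Y=+0.543951+0.000000i  product +0.032474+0.000000i
  m=+1: Y*=+0.319384-0.035924i  Y=-0.112237-0.421082i  product -0.050974-0.130455i
  m=+2: Y*=-0.108042+0.024616i  Y=-0.121406+0.069670i  product +0.011402-0.010516i
  m=+3: Y*=-0.308705+0.107821i  Y=+0.017953+0.018095i  product -0.007493-0.003650i
  m=+4: Y*=+0.329705-0.158465i  Y=+0.001309-0.002241i  product +0.000077-0.000946i
Total Σ_m = -0.061503-0.000000i. Multiply by 1.396263: -0.085875-0.000000i. P_4(cos γ) = -0.085875

-0.085875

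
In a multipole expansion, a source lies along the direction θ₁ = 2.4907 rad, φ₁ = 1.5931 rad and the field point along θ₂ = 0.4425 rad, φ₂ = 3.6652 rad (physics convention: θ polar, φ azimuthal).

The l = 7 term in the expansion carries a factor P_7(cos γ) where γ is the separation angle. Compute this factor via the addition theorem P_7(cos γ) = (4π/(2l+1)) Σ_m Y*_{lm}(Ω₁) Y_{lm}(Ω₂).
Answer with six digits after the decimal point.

0.378597

Addition theorem: P_7(cos γ) = (4π/15) Σ_m Y*_{lm}(Ω₁) Y_{lm}(Ω₂), m = −7…7:
  m=-7: Y*=+0.002331-0.014807i  Y=+0.001143-0.000660i  product -0.000007-0.000018i
  m=-6: Y*=+0.072983+0.009826i  Y=-0.010422+0.000001i  product -0.000761-0.000102i
  m=-5: Y*=-0.024100+0.215209i  Y=+0.043991+0.025396i  product -0.006526+0.008855i
  m=-4: Y*=-0.409674-0.036646i  Y=-0.084910-0.147057i  product +0.029396+0.063357i
  m=-3: Y*=+0.030452-0.454425i  Y=+0.000010+0.386266i  product +0.175529+0.011758i
  m=-2: Y*=+0.121455+0.005421i  Y=+0.266198-0.461087i  product +0.034831-0.054558i
  m=-1: Y*=+0.007836-0.351273i  Y=-0.207788+0.119969i  product +0.040514+0.073930i
  m=+0: Y*=+0.242683-0.000000i  Y=-0.387487+0.000000i  product -0.094036+0.000000i
  m=+1: Y*=-0.007836-0.351273i  Y=+0.207788+0.119969i  product +0.040514-0.073930i
  m=+2: Y*=+0.121455-0.005421i  Y=+0.266198+0.461087i  product +0.034831+0.054558i
  m=+3: Y*=-0.030452-0.454425i  Y=-0.000010+0.386266i  product +0.175529-0.011758i
  m=+4: Y*=-0.409674+0.036646i  Y=-0.084910+0.147057i  product +0.029396-0.063357i
  m=+5: Y*=+0.024100+0.215209i  Y=-0.043991+0.025396i  product -0.006526-0.008855i
  m=+6: Y*=+0.072983-0.009826i  Y=-0.010422-0.000001i  product -0.000761+0.000102i
  m=+7: Y*=-0.002331-0.014807i  Y=-0.001143-0.000660i  product -0.000007+0.000018i
Σ over m = +0.451917-0.000000i; ×(4π/15) → +0.378597-0.000000i. Real part: 0.378597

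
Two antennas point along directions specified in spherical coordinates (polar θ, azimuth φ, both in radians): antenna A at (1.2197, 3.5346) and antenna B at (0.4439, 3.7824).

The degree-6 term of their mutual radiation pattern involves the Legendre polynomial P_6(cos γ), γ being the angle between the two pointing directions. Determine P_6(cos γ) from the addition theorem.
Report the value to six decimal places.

Expand P_6 via completeness: Σ_{m} conj(Y_{6,m}) at Ω₁ times Y_{6,m} at Ω₂ —
  [-6]  conj(Y_{6,-6})(Ω₁) = (-0.234581, 0.233715) ; Y_{6,-6}(Ω₂) = (-0.002312, 0.001960) ; Δ = (0.000084, -0.001000)
  [-5]  conj(Y_{6,-5})(Ω₁) = (0.161381, -0.387915) ; Y_{6,-5}(Ω₂) = (0.022036, -0.001378) ; Δ = (0.003022, -0.008770)
  [-4]  conj(Y_{6,-4})(Ω₁) = (-0.000103, 0.083529) ; Y_{6,-4}(Ω₂) = (-0.081011, -0.052887) ; Δ = (0.004426, -0.006761)
  [-3]  conj(Y_{6,-3})(Ω₁) = (0.120316, 0.291231) ; Y_{6,-3}(Ω₂) = (0.095831, 0.261210) ; Δ = (-0.064542, 0.059337)
  [-2]  conj(Y_{6,-2})(Ω₁) = (-0.135444, -0.135611) ; Y_{6,-2}(Ω₂) = (0.141659, -0.476131) ; Δ = (-0.083756, 0.045279)
  [-1]  conj(Y_{6,-1})(Ω₁) = (-0.235130, -0.097479) ; Y_{6,-1}(Ω₂) = (-0.317999, 0.237164) ; Δ = (0.097890, -0.024766)
  [+0]  conj(Y_{6,0})(Ω₁) = (0.215817, -0.000000) ; Y_{6,0}(Ω₂) = (-0.227351, 0.000000) ; Δ = (-0.049066, 0.000000)
  [+1]  conj(Y_{6,1})(Ω₁) = (0.235130, -0.097479) ; Y_{6,1}(Ω₂) = (0.317999, 0.237164) ; Δ = (0.097890, 0.024766)
  [+2]  conj(Y_{6,2})(Ω₁) = (-0.135444, 0.135611) ; Y_{6,2}(Ω₂) = (0.141659, 0.476131) ; Δ = (-0.083756, -0.045279)
  [+3]  conj(Y_{6,3})(Ω₁) = (-0.120316, 0.291231) ; Y_{6,3}(Ω₂) = (-0.095831, 0.261210) ; Δ = (-0.064542, -0.059337)
  [+4]  conj(Y_{6,4})(Ω₁) = (-0.000103, -0.083529) ; Y_{6,4}(Ω₂) = (-0.081011, 0.052887) ; Δ = (0.004426, 0.006761)
  [+5]  conj(Y_{6,5})(Ω₁) = (-0.161381, -0.387915) ; Y_{6,5}(Ω₂) = (-0.022036, -0.001378) ; Δ = (0.003022, 0.008770)
  [+6]  conj(Y_{6,6})(Ω₁) = (-0.234581, -0.233715) ; Y_{6,6}(Ω₂) = (-0.002312, -0.001960) ; Δ = (0.000084, 0.001000)
Accumulated sum (-0.134819, -0.000000); after 4π/(2l+1) scaling, (-0.130322, -0.000000) ⇒ P_6 = -0.130322

-0.130322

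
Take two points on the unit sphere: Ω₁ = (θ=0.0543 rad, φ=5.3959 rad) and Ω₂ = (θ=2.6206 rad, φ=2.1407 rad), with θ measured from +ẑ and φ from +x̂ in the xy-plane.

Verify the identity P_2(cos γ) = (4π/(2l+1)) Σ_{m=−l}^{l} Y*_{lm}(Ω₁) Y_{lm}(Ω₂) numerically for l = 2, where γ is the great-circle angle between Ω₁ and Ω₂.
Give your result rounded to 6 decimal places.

Term-by-term m-sum for l=2 (normalisation 4π/5 = 2.513274):
  m=-2: Y*=(-0.000230, -0.001114)  Y=(-0.039980, 0.086947)  product (0.000106, 0.000025)
  m=-1: Y*=(0.026440, -0.032462)  Y=(0.179947, 0.280801)  product (0.013873, 0.001583)
  m=+0: Y*=(0.627996, -0.000000)  Y=(0.396372, 0.000000)  product (0.248920, 0.000000)
  m=+1: Y*=(-0.026440, -0.032462)  Y=(-0.179947, 0.280801)  product (0.013873, -0.001583)
  m=+2: Y*=(-0.000230, 0.001114)  Y=(-0.039980, -0.086947)  product (0.000106, -0.000025)
Accumulated sum (0.276878, 0.000000); after 4π/(2l+1) scaling, (0.695871, 0.000000) ⇒ P_2 = 0.695871

0.695871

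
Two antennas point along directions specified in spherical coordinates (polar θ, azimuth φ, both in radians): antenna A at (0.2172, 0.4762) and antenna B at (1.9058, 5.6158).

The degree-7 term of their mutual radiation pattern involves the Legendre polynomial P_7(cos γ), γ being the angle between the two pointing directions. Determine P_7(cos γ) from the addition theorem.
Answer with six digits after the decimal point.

0.287748

Addition theorem: P_7(cos γ) = (4π/15) Σ_m Y*_{lm}(Ω₁) Y_{lm}(Ω₂), m = −7…7:
  [-7]  conj(Y_{7,-7})(Ω₁) = -0.00001 - 0.00000j ; Y_{7,-7}(Ω₂) = -0.01363 - 0.33478j ; Δ = -0.00000 + 0.00000j
  [-6]  conj(Y_{7,-6})(Ω₁) = -0.00018 + 0.00005j ; Y_{7,-6}(Ω₂) = 0.28385 + 0.33153j ; Δ = -0.00007 - 0.00004j
  [-5]  conj(Y_{7,-5})(Ω₁) = -0.00141 + 0.00134j ; Y_{7,-5}(Ω₂) = -0.10957 - 0.02168j ; Δ = 0.00018 - 0.00012j
  [-4]  conj(Y_{7,-4})(Ω₁) = -0.00476 + 0.01372j ; Y_{7,-4}(Ω₂) = -0.27262 + 0.13919j ; Δ = -0.00061 - 0.00440j
  [-3]  conj(Y_{7,-3})(Ω₁) = 0.01100 + 0.07682j ; Y_{7,-3}(Ω₂) = 0.09598 - 0.20852j ; Δ = 0.01707 + 0.00508j
  [-2]  conj(Y_{7,-2})(Ω₁) = 0.16508 + 0.23203j ; Y_{7,-2}(Ω₂) = -0.05129 - 0.21325j ; Δ = 0.04101 - 0.04711j
  [-1]  conj(Y_{7,-1})(Ω₁) = 0.55788 + 0.28775j ; Y_{7,-1}(Ω₂) = 0.20614 + 0.16244j ; Δ = 0.06826 + 0.14994j
  [+0]  conj(Y_{7,0})(Ω₁) = 0.48058 + 0.00000j ; Y_{7,0}(Ω₂) = 0.19097 + 0.00000j ; Δ = 0.09177 + 0.00000j
  [+1]  conj(Y_{7,1})(Ω₁) = -0.55788 + 0.28775j ; Y_{7,1}(Ω₂) = -0.20614 + 0.16244j ; Δ = 0.06826 - 0.14994j
  [+2]  conj(Y_{7,2})(Ω₁) = 0.16508 - 0.23203j ; Y_{7,2}(Ω₂) = -0.05129 + 0.21325j ; Δ = 0.04101 + 0.04711j
  [+3]  conj(Y_{7,3})(Ω₁) = -0.01100 + 0.07682j ; Y_{7,3}(Ω₂) = -0.09598 - 0.20852j ; Δ = 0.01707 - 0.00508j
  [+4]  conj(Y_{7,4})(Ω₁) = -0.00476 - 0.01372j ; Y_{7,4}(Ω₂) = -0.27262 - 0.13919j ; Δ = -0.00061 + 0.00440j
  [+5]  conj(Y_{7,5})(Ω₁) = 0.00141 + 0.00134j ; Y_{7,5}(Ω₂) = 0.10957 - 0.02168j ; Δ = 0.00018 + 0.00012j
  [+6]  conj(Y_{7,6})(Ω₁) = -0.00018 - 0.00005j ; Y_{7,6}(Ω₂) = 0.28385 - 0.33153j ; Δ = -0.00007 + 0.00004j
  [+7]  conj(Y_{7,7})(Ω₁) = 0.00001 - 0.00000j ; Y_{7,7}(Ω₂) = 0.01363 - 0.33478j ; Δ = -0.00000 - 0.00000j
Accumulated sum 0.34347 + 0.00000j; after 4π/(2l+1) scaling, 0.28775 + 0.00000j ⇒ P_7 = 0.287748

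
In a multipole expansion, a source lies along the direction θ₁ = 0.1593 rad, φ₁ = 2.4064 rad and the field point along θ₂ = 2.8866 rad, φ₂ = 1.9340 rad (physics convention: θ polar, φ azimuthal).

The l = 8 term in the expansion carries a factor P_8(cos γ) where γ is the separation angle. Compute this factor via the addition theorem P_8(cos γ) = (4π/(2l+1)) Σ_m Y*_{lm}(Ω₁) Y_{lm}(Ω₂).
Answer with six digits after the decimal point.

-0.374513

Expand P_8 via completeness: Σ_{m} conj(Y_{8,m}) at Ω₁ times Y_{8,m} at Ω₂ —
  term(m=-8) = (-0.000000, -0.000000)   from Y*(Ω₁)=(0.000000, 0.000000), Y(Ω₂)=(-0.000008, -0.000002)
  term(m=-7) = (0.000000, 0.000000)   from Y*(Ω₁)=(-0.000002, -0.000005), Y(Ω₂)=(-0.000073, 0.000107)
  term(m=-6) = (-0.000000, 0.000000)   from Y*(Ω₁)=(-0.000024, 0.000078), Y(Ω₂)=(0.000723, 0.001038)
  term(m=-5) = (0.000006, -0.000006)   from Y*(Ω₁)=(0.000807, -0.000477), Y(Ω₂)=(0.008609, -0.002154)
  term(m=-4) = (-0.000116, 0.000351)   from Y*(Ω₁)=(-0.007855, -0.001599), Y(Ω₂)=(0.005423, -0.045755)
  term(m=-3) = (-0.001351, -0.008725)   from Y*(Ω₁)=(0.030040, 0.040789), Y(Ω₂)=(-0.154504, -0.080669)
  term(m=-2) = (0.059369, 0.082115)   from Y*(Ω₁)=(0.022577, -0.224090), Y(Ω₂)=(-0.336331, 0.298820)
  term(m=-1) = (-0.362736, -0.185354)   from Y*(Ω₁)=(-0.460618, 0.416542), Y(Ω₂)=(0.233031, 0.613136)
  term(m=+0) = (0.103007, 0.000000)   from Y*(Ω₁)=(0.689021, -0.000000), Y(Ω₂)=(0.149497, 0.000000)
  term(m=+1) = (-0.362736, 0.185354)   from Y*(Ω₁)=(0.460618, 0.416542), Y(Ω₂)=(-0.233031, 0.613136)
  term(m=+2) = (0.059369, -0.082115)   from Y*(Ω₁)=(0.022577, 0.224090), Y(Ω₂)=(-0.336331, -0.298820)
  term(m=+3) = (-0.001351, 0.008725)   from Y*(Ω₁)=(-0.030040, 0.040789), Y(Ω₂)=(0.154504, -0.080669)
  term(m=+4) = (-0.000116, -0.000351)   from Y*(Ω₁)=(-0.007855, 0.001599), Y(Ω₂)=(0.005423, 0.045755)
  term(m=+5) = (0.000006, 0.000006)   from Y*(Ω₁)=(-0.000807, -0.000477), Y(Ω₂)=(-0.008609, -0.002154)
  term(m=+6) = (-0.000000, -0.000000)   from Y*(Ω₁)=(-0.000024, -0.000078), Y(Ω₂)=(0.000723, -0.001038)
  term(m=+7) = (0.000000, -0.000000)   from Y*(Ω₁)=(0.000002, -0.000005), Y(Ω₂)=(0.000073, 0.000107)
  term(m=+8) = (-0.000000, 0.000000)   from Y*(Ω₁)=(0.000000, -0.000000), Y(Ω₂)=(-0.000008, 0.000002)
Total Σ_m = (-0.506647, 0.000000). Multiply by 0.739198: (-0.374513, 0.000000). P_8(cos γ) = -0.374513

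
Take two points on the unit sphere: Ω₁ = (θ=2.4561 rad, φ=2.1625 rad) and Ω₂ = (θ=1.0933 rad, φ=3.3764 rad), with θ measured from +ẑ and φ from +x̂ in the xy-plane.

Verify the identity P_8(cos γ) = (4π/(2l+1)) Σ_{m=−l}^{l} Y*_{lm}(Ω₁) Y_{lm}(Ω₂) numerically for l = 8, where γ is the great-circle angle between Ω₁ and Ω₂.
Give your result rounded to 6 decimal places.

0.056953

Expand P_8 via completeness: Σ_{m} conj(Y_{8,m}) at Ω₁ times Y_{8,m} at Ω₂ —
  m=-8: Y*=+0.000282-0.013292i  Y=-0.060430-0.190180i  product -0.002545+0.000750i
  m=-7: Y*=+0.054733-0.035118i  Y=+0.030064+0.411920i  product +0.016111+0.021490i
  m=-6: Y*=+0.177612+0.076906i  Y=+0.064581-0.395273i  product +0.041869-0.065239i
  m=-5: Y*=+0.069776+0.376866i  Y=-0.013398+0.031977i  product -0.012986-0.002818i
  m=-4: Y*=-0.340125+0.332977i  Y=-0.197829+0.270437i  product -0.022762-0.157855i
  m=-3: Y*=-0.239238-0.049572i  Y=+0.161038-0.136862i  product -0.045311+0.024760i
  m=-2: Y*=+0.088090+0.215905i  Y=+0.212872-0.108029i  product +0.042076+0.036444i
  m=-1: Y*=-0.208363+0.310051i  Y=-0.257014+0.061483i  product +0.034489-0.092498i
  m=+0: Y*=+0.122255-0.000000i  Y=-0.203146+0.000000i  product -0.024836+0.000000i
  m=+1: Y*=+0.208363+0.310051i  Y=+0.257014+0.061483i  product +0.034489+0.092498i
  m=+2: Y*=+0.088090-0.215905i  Y=+0.212872+0.108029i  product +0.042076-0.036444i
  m=+3: Y*=+0.239238-0.049572i  Y=-0.161038-0.136862i  product -0.045311-0.024760i
  m=+4: Y*=-0.340125-0.332977i  Y=-0.197829-0.270437i  product -0.022762+0.157855i
  m=+5: Y*=-0.069776+0.376866i  Y=+0.013398+0.031977i  product -0.012986+0.002818i
  m=+6: Y*=+0.177612-0.076906i  Y=+0.064581+0.395273i  product +0.041869+0.065239i
  m=+7: Y*=-0.054733-0.035118i  Y=-0.030064+0.411920i  product +0.016111-0.021490i
  m=+8: Y*=+0.000282+0.013292i  Y=-0.060430+0.190180i  product -0.002545-0.000750i
Total Σ_m = +0.077048-0.000000i. Multiply by 0.739198: +0.056953-0.000000i. P_8(cos γ) = 0.056953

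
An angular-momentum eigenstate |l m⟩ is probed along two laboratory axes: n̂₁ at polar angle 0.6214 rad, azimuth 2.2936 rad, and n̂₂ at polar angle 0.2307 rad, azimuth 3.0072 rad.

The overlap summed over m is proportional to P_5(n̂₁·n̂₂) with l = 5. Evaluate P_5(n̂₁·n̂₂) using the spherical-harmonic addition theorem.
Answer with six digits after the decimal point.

Summing Y*_{l m}(θ₁,φ₁)·Y_{l m}(θ₂,φ₂) over m ∈ [−5, 5]; prefactor 4π/(2·5+1) = 1.142397:
  [-5]  conj(Y_{5,-5})(Ω₁) = +0.014124-0.027639i ; Y_{5,-5}(Ω₂) = -0.000227-0.000181i ; Δ = -0.000008+0.000004i
  [-4]  conj(Y_{5,-4})(Ω₁) = -0.132807+0.033965i ; Y_{5,-4}(Ω₂) = +0.003355+0.002000i ; Δ = -0.000514-0.000152i
  [-3]  conj(Y_{5,-3})(Ω₁) = +0.279304+0.190106i ; Y_{5,-3}(Ω₂) = -0.028644-0.012218i ; Δ = -0.005678-0.008858i
  [-2]  conj(Y_{5,-2})(Ω₁) = -0.057335-0.455596i ; Y_{5,-2}(Ω₂) = +0.153287+0.042223i ; Δ = +0.010448-0.072258i
  [-1]  conj(Y_{5,-1})(Ω₁) = -0.113764+0.128978i ; Y_{5,-1}(Ω₂) = -0.478518-0.064699i ; Δ = +0.062783-0.054358i
  [+0]  conj(Y_{5,0})(Ω₁) = -0.355915-0.000000i ; Y_{5,0}(Ω₂) = +0.597070+0.000000i ; Δ = -0.212506-0.000000i
  [+1]  conj(Y_{5,1})(Ω₁) = +0.113764+0.128978i ; Y_{5,1}(Ω₂) = +0.478518-0.064699i ; Δ = +0.062783+0.054358i
  [+2]  conj(Y_{5,2})(Ω₁) = -0.057335+0.455596i ; Y_{5,2}(Ω₂) = +0.153287-0.042223i ; Δ = +0.010448+0.072258i
  [+3]  conj(Y_{5,3})(Ω₁) = -0.279304+0.190106i ; Y_{5,3}(Ω₂) = +0.028644-0.012218i ; Δ = -0.005678+0.008858i
  [+4]  conj(Y_{5,4})(Ω₁) = -0.132807-0.033965i ; Y_{5,4}(Ω₂) = +0.003355-0.002000i ; Δ = -0.000514+0.000152i
  [+5]  conj(Y_{5,5})(Ω₁) = -0.014124-0.027639i ; Y_{5,5}(Ω₂) = +0.000227-0.000181i ; Δ = -0.000008-0.000004i
Σ over m = -0.078443+0.000000i; ×(4π/11) → -0.089614+0.000000i. Real part: -0.089614

-0.089614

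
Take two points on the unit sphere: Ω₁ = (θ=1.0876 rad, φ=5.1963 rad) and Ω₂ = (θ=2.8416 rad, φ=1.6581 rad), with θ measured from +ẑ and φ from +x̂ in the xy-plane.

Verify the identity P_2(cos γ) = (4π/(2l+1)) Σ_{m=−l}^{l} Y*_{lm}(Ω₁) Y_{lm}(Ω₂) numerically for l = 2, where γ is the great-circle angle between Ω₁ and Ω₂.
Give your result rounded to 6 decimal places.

Addition theorem: P_2(cos γ) = (4π/5) Σ_m Y*_{lm}(Ω₁) Y_{lm}(Ω₂), m = −2…2:
  term(m=-2) = 0.00717 + 0.00728j   from Y*(Ω₁)=-0.17177 - 0.24948j, Y(Ω₂)=-0.03322 + 0.00586j
  term(m=-1) = 0.06394 + 0.02678j   from Y*(Ω₁)=0.14787 - 0.28135j, Y(Ω₂)=0.01902 + 0.21727j
  term(m=+0) = -0.06093 + 0.00000j   from Y*(Ω₁)=-0.11115 + 0.00000j, Y(Ω₂)=0.54816 + 0.00000j
  term(m=+1) = 0.06394 - 0.02678j   from Y*(Ω₁)=-0.14787 - 0.28135j, Y(Ω₂)=-0.01902 + 0.21727j
  term(m=+2) = 0.00717 - 0.00728j   from Y*(Ω₁)=-0.17177 + 0.24948j, Y(Ω₂)=-0.03322 - 0.00586j
Total Σ_m = 0.08129 + 0.00000j. Multiply by 2.513274: 0.20431 + 0.00000j. P_2(cos γ) = 0.204311

0.204311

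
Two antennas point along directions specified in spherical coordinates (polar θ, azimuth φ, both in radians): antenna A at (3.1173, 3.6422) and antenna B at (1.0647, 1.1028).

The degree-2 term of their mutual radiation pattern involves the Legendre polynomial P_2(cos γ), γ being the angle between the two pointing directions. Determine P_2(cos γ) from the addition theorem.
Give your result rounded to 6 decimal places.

Term-by-term m-sum for l=2 (normalisation 4π/5 = 2.513274):
  m=-2: 0.00012 + 0.00019j × -0.17524 - 0.23793j = 0.00002 - 0.00006j  (running Σ = 0.00002 - 0.00006j)
  m=-1: 0.01646 + 0.00900j × 0.14776 - 0.29234j = 0.00506 - 0.00348j  (running Σ = 0.00509 - 0.00354j)
  m=0: 0.63022 + 0.00000j × -0.09304 + 0.00000j = -0.05864 + 0.00000j  (running Σ = -0.05355 - 0.00354j)
  m=1: -0.01646 + 0.00900j × -0.14776 - 0.29234j = 0.00506 + 0.00348j  (running Σ = -0.04849 - 0.00006j)
  m=2: 0.00012 - 0.00019j × -0.17524 + 0.23793j = 0.00002 + 0.00006j  (running Σ = -0.04846 - 0.00000j)
Accumulated sum -0.04846 - 0.00000j; after 4π/(2l+1) scaling, -0.12180 - 0.00000j ⇒ P_2 = -0.121796

-0.121796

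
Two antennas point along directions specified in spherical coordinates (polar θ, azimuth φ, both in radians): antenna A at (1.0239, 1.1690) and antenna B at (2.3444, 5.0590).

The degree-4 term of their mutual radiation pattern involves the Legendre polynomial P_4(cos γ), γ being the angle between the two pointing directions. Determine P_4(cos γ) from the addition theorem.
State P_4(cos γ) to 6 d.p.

Summing Y*_{l m}(θ₁,φ₁)·Y_{l m}(θ₂,φ₂) over m ∈ [−4, 4]; prefactor 4π/(2·4+1) = 1.396263:
  [-4]  conj(Y_{4,-4})(Ω₁) = (-0.008569, -0.235385) ; Y_{4,-4}(Ω₂) = (0.021248, -0.113950) ; Δ = (-0.027004, -0.004025)
  [-3]  conj(Y_{4,-3})(Ω₁) = (-0.378838, -0.144939) ; Y_{4,-3}(Ω₂) = (0.276123, 0.162143) ; Δ = (-0.081105, -0.101447)
  [-2]  conj(Y_{4,-2})(Ω₁) = (-0.151292, 0.156900) ; Y_{4,-2}(Ω₂) = (-0.318355, 0.264479) ; Δ = (0.006668, -0.089964)
  [-1]  conj(Y_{4,-1})(Ω₁) = (-0.090966, -0.214082) ; Y_{4,-1}(Ω₂) = (-0.033535, -0.092846) ; Δ = (-0.016826, 0.015625)
  [+0]  conj(Y_{4,0})(Ω₁) = (-0.270111, -0.000000) ; Y_{4,0}(Ω₂) = (-0.349526, 0.000000) ; Δ = (0.094411, 0.000000)
  [+1]  conj(Y_{4,1})(Ω₁) = (0.090966, -0.214082) ; Y_{4,1}(Ω₂) = (0.033535, -0.092846) ; Δ = (-0.016826, -0.015625)
  [+2]  conj(Y_{4,2})(Ω₁) = (-0.151292, -0.156900) ; Y_{4,2}(Ω₂) = (-0.318355, -0.264479) ; Δ = (0.006668, 0.089964)
  [+3]  conj(Y_{4,3})(Ω₁) = (0.378838, -0.144939) ; Y_{4,3}(Ω₂) = (-0.276123, 0.162143) ; Δ = (-0.081105, 0.101447)
  [+4]  conj(Y_{4,4})(Ω₁) = (-0.008569, 0.235385) ; Y_{4,4}(Ω₂) = (0.021248, 0.113950) ; Δ = (-0.027004, 0.004025)
Σ over m = (-0.142124, 0.000000); ×(4π/9) → (-0.198443, 0.000000). Real part: -0.198443

-0.198443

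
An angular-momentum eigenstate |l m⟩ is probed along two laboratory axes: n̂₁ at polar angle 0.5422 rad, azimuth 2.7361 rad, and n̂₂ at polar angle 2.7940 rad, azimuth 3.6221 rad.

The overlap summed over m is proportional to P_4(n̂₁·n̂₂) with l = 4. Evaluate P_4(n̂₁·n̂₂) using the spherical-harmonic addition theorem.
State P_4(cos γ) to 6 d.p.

Term-by-term m-sum for l=4 (normalisation 4π/9 = 1.396263):
  m=-4: -0.00161 - 0.03134j × -0.00205 - 0.00559j = -0.00017 + 0.00007j  (running Σ = -0.00017 + 0.00007j)
  m=-3: -0.05111 + 0.13817j × 0.00600 - 0.04613j = 0.00607 + 0.00319j  (running Σ = 0.00589 + 0.00326j)
  m=-2: 0.25376 - 0.26710j × 0.11532 - 0.16507j = -0.01483 - 0.07269j  (running Σ = -0.00893 - 0.06943j)
  m=-1: -0.41045 + 0.17620j × 0.42829 - 0.22325j = -0.13646 + 0.16710j  (running Σ = -0.14539 + 0.09767j)
  m=0: -0.01793 + 0.00000j × 0.40515 + 0.00000j = -0.00726 + 0.00000j  (running Σ = -0.15265 + 0.09767j)
  m=1: 0.41045 + 0.17620j × -0.42829 - 0.22325j = -0.13646 - 0.16710j  (running Σ = -0.28911 - 0.06943j)
  m=2: 0.25376 + 0.26710j × 0.11532 + 0.16507j = -0.01483 + 0.07269j  (running Σ = -0.30394 + 0.00326j)
  m=3: 0.05111 + 0.13817j × -0.00600 - 0.04613j = 0.00607 - 0.00319j  (running Σ = -0.29787 + 0.00007j)
  m=4: -0.00161 + 0.03134j × -0.00205 + 0.00559j = -0.00017 - 0.00007j  (running Σ = -0.29804 - 0.00000j)
Total Σ_m = -0.29804 - 0.00000j. Multiply by 1.396263: -0.41614 - 0.00000j. P_4(cos γ) = -0.416144

-0.416144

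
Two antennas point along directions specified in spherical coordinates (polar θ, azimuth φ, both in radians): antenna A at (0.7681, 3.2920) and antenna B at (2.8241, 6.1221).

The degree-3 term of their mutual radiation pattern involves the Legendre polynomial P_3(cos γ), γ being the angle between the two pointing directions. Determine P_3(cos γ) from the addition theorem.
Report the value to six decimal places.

Summing Y*_{l m}(θ₁,φ₁)·Y_{l m}(θ₂,φ₂) over m ∈ [−3, 3]; prefactor 4π/(2·3+1) = 1.795196:
  term(m=-3) = -0.001056-0.001429i   from Y*(Ω₁)=-0.125920-0.061016i, Y(Ω₂)=+0.011241+0.005899i
  term(m=-2) = -0.027267-0.019589i   from Y*(Ω₁)=+0.338877+0.105130i, Y(Ω₂)=-0.089756-0.029961i
  term(m=-1) = -0.120171-0.038692i   from Y*(Ω₁)=-0.352199-0.053376i, Y(Ω₂)=+0.349816+0.056843i
  term(m=+0) = +0.059523+0.000000i   from Y*(Ω₁)=-0.110991-0.000000i, Y(Ω₂)=-0.536291+0.000000i
  term(m=+1) = -0.120171+0.038692i   from Y*(Ω₁)=+0.352199-0.053376i, Y(Ω₂)=-0.349816+0.056843i
  term(m=+2) = -0.027267+0.019589i   from Y*(Ω₁)=+0.338877-0.105130i, Y(Ω₂)=-0.089756+0.029961i
  term(m=+3) = -0.001056+0.001429i   from Y*(Ω₁)=+0.125920-0.061016i, Y(Ω₂)=-0.011241+0.005899i
Σ over m = -0.237462-0.000000i; ×(4π/7) → -0.426291-0.000000i. Real part: -0.426291

-0.426291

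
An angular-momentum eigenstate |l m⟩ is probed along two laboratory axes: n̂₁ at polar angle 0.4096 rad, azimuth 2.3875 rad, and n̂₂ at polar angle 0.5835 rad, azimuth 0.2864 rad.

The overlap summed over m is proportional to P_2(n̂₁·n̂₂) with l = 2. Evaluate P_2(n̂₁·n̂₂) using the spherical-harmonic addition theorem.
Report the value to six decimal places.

Expand P_2 via completeness: Σ_{m} conj(Y_{2,m}) at Ω₁ times Y_{2,m} at Ω₂ —
  [-2]  conj(Y_{2,-2})(Ω₁) = 0.00383 - 0.06114j ; Y_{2,-2}(Ω₂) = 0.09854 - 0.06355j ; Δ = -0.00351 - 0.00627j
  [-1]  conj(Y_{2,-1})(Ω₁) = -0.20570 + 0.19321j ; Y_{2,-1}(Ω₂) = 0.34074 - 0.10035j ; Δ = -0.05070 + 0.08648j
  [+0]  conj(Y_{2,0})(Ω₁) = 0.48072 + 0.00000j ; Y_{2,0}(Ω₂) = 0.34358 + 0.00000j ; Δ = 0.16517 + 0.00000j
  [+1]  conj(Y_{2,1})(Ω₁) = 0.20570 + 0.19321j ; Y_{2,1}(Ω₂) = -0.34074 - 0.10035j ; Δ = -0.05070 - 0.08648j
  [+2]  conj(Y_{2,2})(Ω₁) = 0.00383 + 0.06114j ; Y_{2,2}(Ω₂) = 0.09854 + 0.06355j ; Δ = -0.00351 + 0.00627j
Σ over m = 0.05674 - 0.00000j; ×(4π/5) → 0.14261 - 0.00000j. Real part: 0.142613

0.142613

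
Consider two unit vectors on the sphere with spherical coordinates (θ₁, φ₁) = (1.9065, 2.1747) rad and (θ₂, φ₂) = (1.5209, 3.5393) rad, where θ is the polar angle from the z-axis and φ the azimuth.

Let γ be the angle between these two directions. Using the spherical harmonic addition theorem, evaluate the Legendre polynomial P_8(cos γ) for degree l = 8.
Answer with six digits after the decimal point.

0.016205

Expand P_8 via completeness: Σ_{m} conj(Y_{8,m}) at Ω₁ times Y_{8,m} at Ω₂ —
  term(m=-8) = -0.01307 + 0.16561j   from Y*(Ω₁)=0.03860 - 0.32324j, Y(Ω₂)=-0.50991 + 0.02044j
  term(m=-7) = 0.04594 - 0.00589j   from Y*(Ω₁)=0.40193 - 0.21184j, Y(Ω₂)=0.09549 + 0.03568j
  term(m=-6) = 0.01972 + 0.05691j   from Y*(Ω₁)=0.14838 + 0.07760j, Y(Ω₂)=0.26185 + 0.24657j
  term(m=-5) = -0.02825 + 0.01693j   from Y*(Ω₁)=-0.03358 - 0.27375j, Y(Ω₂)=-0.04844 - 0.10914j
  term(m=-4) = -0.06070 - 0.06568j   from Y*(Ω₁)=0.21234 - 0.18850j, Y(Ω₂)=-0.00631 - 0.31491j
  term(m=-3) = 0.01141 - 0.01603j   from Y*(Ω₁)=-0.14998 - 0.03685j, Y(Ω₂)=-0.04698 + 0.11843j
  term(m=-2) = 0.08410 + 0.03679j   from Y*(Ω₁)=-0.11026 - 0.29029j, Y(Ω₂)=-0.20693 + 0.21112j
  term(m=-1) = -0.00263 + 0.01257j   from Y*(Ω₁)=-0.05574 + 0.08080j, Y(Ω₂)=0.12057 - 0.05065j
  term(m=+0) = -0.09111 + 0.00000j   from Y*(Ω₁)=-0.31425 + 0.00000j, Y(Ω₂)=0.28994 + 0.00000j
  term(m=+1) = -0.00263 - 0.01257j   from Y*(Ω₁)=0.05574 + 0.08080j, Y(Ω₂)=-0.12057 - 0.05065j
  term(m=+2) = 0.08410 - 0.03679j   from Y*(Ω₁)=-0.11026 + 0.29029j, Y(Ω₂)=-0.20693 - 0.21112j
  term(m=+3) = 0.01141 + 0.01603j   from Y*(Ω₁)=0.14998 - 0.03685j, Y(Ω₂)=0.04698 + 0.11843j
  term(m=+4) = -0.06070 + 0.06568j   from Y*(Ω₁)=0.21234 + 0.18850j, Y(Ω₂)=-0.00631 + 0.31491j
  term(m=+5) = -0.02825 - 0.01693j   from Y*(Ω₁)=0.03358 - 0.27375j, Y(Ω₂)=0.04844 - 0.10914j
  term(m=+6) = 0.01972 - 0.05691j   from Y*(Ω₁)=0.14838 - 0.07760j, Y(Ω₂)=0.26185 - 0.24657j
  term(m=+7) = 0.04594 + 0.00589j   from Y*(Ω₁)=-0.40193 - 0.21184j, Y(Ω₂)=-0.09549 + 0.03568j
  term(m=+8) = -0.01307 - 0.16561j   from Y*(Ω₁)=0.03860 + 0.32324j, Y(Ω₂)=-0.50991 - 0.02044j
Total Σ_m = 0.02192 - 0.00000j. Multiply by 0.739198: 0.01621 - 0.00000j. P_8(cos γ) = 0.016205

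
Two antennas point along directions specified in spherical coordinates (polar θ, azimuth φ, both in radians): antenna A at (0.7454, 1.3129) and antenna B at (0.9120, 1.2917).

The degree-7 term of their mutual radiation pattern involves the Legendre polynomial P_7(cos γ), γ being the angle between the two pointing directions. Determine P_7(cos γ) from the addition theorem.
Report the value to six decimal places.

Addition theorem: P_7(cos γ) = (4π/15) Σ_m Y*_{lm}(Ω₁) Y_{lm}(Ω₂), m = −7…7:
  term(m=-7) = +0.003156+0.000472i   from Y*(Ω₁)=-0.032118+0.007672i, Y(Ω₂)=-0.089652-0.036108i
  term(m=-6) = +0.037173+0.004754i   from Y*(Ω₁)=-0.003134+0.133822i, Y(Ω₂)=+0.029003-0.278460i
  term(m=-5) = +0.138457+0.014732i   from Y*(Ω₁)=+0.304593+0.088021i, Y(Ω₂)=+0.432430-0.076598i
  term(m=-4) = +0.150252+0.012772i   from Y*(Ω₁)=+0.235537-0.393640i, Y(Ω₂)=+0.144288+0.295364i
  term(m=-3) = -0.028172-0.001794i   from Y*(Ω₁)=-0.218427-0.223603i, Y(Ω₂)=+0.067085-0.060460i
  term(m=-2) = +0.052523+0.002228i   from Y*(Ω₁)=+0.124372-0.070518i, Y(Ω₂)=+0.311884+0.194751i
  term(m=-1) = +0.026200+0.000556i   from Y*(Ω₁)=-0.098218-0.372362i, Y(Ω₂)=-0.018747+0.065416i
  term(m=+0) = +0.010026+0.000000i   from Y*(Ω₁)=+0.028894-0.000000i, Y(Ω₂)=+0.346990+0.000000i
  term(m=+1) = +0.026200-0.000556i   from Y*(Ω₁)=+0.098218-0.372362i, Y(Ω₂)=+0.018747+0.065416i
  term(m=+2) = +0.052523-0.002228i   from Y*(Ω₁)=+0.124372+0.070518i, Y(Ω₂)=+0.311884-0.194751i
  term(m=+3) = -0.028172+0.001794i   from Y*(Ω₁)=+0.218427-0.223603i, Y(Ω₂)=-0.067085-0.060460i
  term(m=+4) = +0.150252-0.012772i   from Y*(Ω₁)=+0.235537+0.393640i, Y(Ω₂)=+0.144288-0.295364i
  term(m=+5) = +0.138457-0.014732i   from Y*(Ω₁)=-0.304593+0.088021i, Y(Ω₂)=-0.432430-0.076598i
  term(m=+6) = +0.037173-0.004754i   from Y*(Ω₁)=-0.003134-0.133822i, Y(Ω₂)=+0.029003+0.278460i
  term(m=+7) = +0.003156-0.000472i   from Y*(Ω₁)=+0.032118+0.007672i, Y(Ω₂)=+0.089652-0.036108i
Σ over m = +0.769205-0.000000i; ×(4π/15) → +0.644408-0.000000i. Real part: 0.644408

0.644408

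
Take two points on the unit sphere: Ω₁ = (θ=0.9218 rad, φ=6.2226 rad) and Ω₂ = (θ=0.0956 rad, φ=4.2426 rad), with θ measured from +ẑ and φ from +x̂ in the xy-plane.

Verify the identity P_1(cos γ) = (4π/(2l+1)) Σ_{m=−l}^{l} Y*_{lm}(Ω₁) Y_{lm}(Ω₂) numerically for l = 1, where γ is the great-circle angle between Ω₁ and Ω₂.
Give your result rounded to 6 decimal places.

Term-by-term m-sum for l=1 (normalisation 4π/3 = 4.188790):
  term(m=-1) = (-0.003612, 0.008328)   from Y*(Ω₁)=(0.274747, -0.016666), Y(Ω₂)=(-0.014930, 0.029406)
  term(m=+0) = (0.143628, 0.000000)   from Y*(Ω₁)=(0.295305, -0.000000), Y(Ω₂)=(0.486371, 0.000000)
  term(m=+1) = (-0.003612, -0.008328)   from Y*(Ω₁)=(-0.274747, -0.016666), Y(Ω₂)=(0.014930, 0.029406)
Accumulated sum (0.136404, 0.000000); after 4π/(2l+1) scaling, (0.571370, 0.000000) ⇒ P_1 = 0.571370

0.571370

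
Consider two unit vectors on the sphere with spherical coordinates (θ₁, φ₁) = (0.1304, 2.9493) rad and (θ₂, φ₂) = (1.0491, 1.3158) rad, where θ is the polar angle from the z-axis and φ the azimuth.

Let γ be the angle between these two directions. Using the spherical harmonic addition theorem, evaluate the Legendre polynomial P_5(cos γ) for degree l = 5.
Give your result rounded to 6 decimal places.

Addition theorem: P_5(cos γ) = (4π/11) Σ_m Y*_{lm}(Ω₁) Y_{lm}(Ω₂), m = −5…5:
  m=-5: Y*=-0.00001 + 0.00001j  Y=0.21746 - 0.06627j  product -0.00000 + 0.00000j
  m=-4: Y*=0.00030 - 0.00029j  Y=0.21628 + 0.35212j  product 0.00017 + 0.00004j
  m=-3: Y*=-0.00500 + 0.00326j  Y=-0.19284 + 0.20088j  product 0.00031 - 0.00163j
  m=-2: Y*=0.05134 - 0.02078j  Y=0.14125 + 0.07901j  product 0.00889 + 0.00112j
  m=-1: Y*=-0.30792 + 0.05995j  Y=-0.08277 + 0.31752j  product 0.00645 - 0.10273j
  m=+0: Y*=0.81995 + 0.00000j  Y=0.08748 + 0.00000j  product 0.07173 + 0.00000j
  m=+1: Y*=0.30792 + 0.05995j  Y=0.08277 + 0.31752j  product 0.00645 + 0.10273j
  m=+2: Y*=0.05134 + 0.02078j  Y=0.14125 - 0.07901j  product 0.00889 - 0.00112j
  m=+3: Y*=0.00500 + 0.00326j  Y=0.19284 + 0.20088j  product 0.00031 + 0.00163j
  m=+4: Y*=0.00030 + 0.00029j  Y=0.21628 - 0.35212j  product 0.00017 - 0.00004j
  m=+5: Y*=0.00001 + 0.00001j  Y=-0.21746 - 0.06627j  product -0.00000 - 0.00000j
Accumulated sum 0.10337 + 0.00000j; after 4π/(2l+1) scaling, 0.11809 + 0.00000j ⇒ P_5 = 0.118091

0.118091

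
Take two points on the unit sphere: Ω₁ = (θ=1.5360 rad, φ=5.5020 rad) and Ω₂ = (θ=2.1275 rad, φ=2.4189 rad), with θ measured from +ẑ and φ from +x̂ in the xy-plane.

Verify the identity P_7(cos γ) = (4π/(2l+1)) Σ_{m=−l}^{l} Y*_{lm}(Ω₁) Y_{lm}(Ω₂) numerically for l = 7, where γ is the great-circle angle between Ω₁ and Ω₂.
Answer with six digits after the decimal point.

0.409843

Term-by-term m-sum for l=7 (normalisation 4π/15 = 0.837758):
  [-7]  conj(Y_{7,-7})(Ω₁) = 0.34155 + 0.36231j ; Y_{7,-7}(Ω₂) = -0.05399 + 0.14954j ; Δ = -0.07262 + 0.03152j
  [-6]  conj(Y_{7,-6})(Ω₁) = -0.00164 + 0.06483j ; Y_{7,-6}(Ω₂) = 0.13603 + 0.34434j ; Δ = -0.02255 + 0.00825j
  [-5]  conj(Y_{7,-5})(Ω₁) = 0.25991 - 0.24918j ; Y_{7,-5}(Ω₂) = 0.37909 + 0.19346j ; Δ = 0.14674 - 0.04418j
  [-4]  conj(Y_{7,-4})(Ω₁) = 0.07599 + 0.00128j ; Y_{7,-4}(Ω₂) = 0.12286 - 0.03148j ; Δ = 0.00938 - 0.00223j
  [-3]  conj(Y_{7,-3})(Ω₁) = -0.22514 - 0.23091j ; Y_{7,-3}(Ω₂) = -0.16297 + 0.23960j ; Δ = 0.09202 - 0.01631j
  [-2]  conj(Y_{7,-2})(Ω₁) = 0.00068 - 0.08082j ; Y_{7,-2}(Ω₂) = 0.03402 + 0.26987j ; Δ = 0.02183 - 0.00257j
  [-1]  conj(Y_{7,-1})(Ω₁) = -0.21927 + 0.21743j ; Y_{7,-1}(Ω₂) = -0.14002 - 0.12347j ; Δ = 0.05755 - 0.00337j
  [+0]  conj(Y_{7,0})(Ω₁) = -0.08224 + 0.00000j ; Y_{7,0}(Ω₂) = -0.29816 + 0.00000j ; Δ = 0.02452 + 0.00000j
  [+1]  conj(Y_{7,1})(Ω₁) = 0.21927 + 0.21743j ; Y_{7,1}(Ω₂) = 0.14002 - 0.12347j ; Δ = 0.05755 + 0.00337j
  [+2]  conj(Y_{7,2})(Ω₁) = 0.00068 + 0.08082j ; Y_{7,2}(Ω₂) = 0.03402 - 0.26987j ; Δ = 0.02183 + 0.00257j
  [+3]  conj(Y_{7,3})(Ω₁) = 0.22514 - 0.23091j ; Y_{7,3}(Ω₂) = 0.16297 + 0.23960j ; Δ = 0.09202 + 0.01631j
  [+4]  conj(Y_{7,4})(Ω₁) = 0.07599 - 0.00128j ; Y_{7,4}(Ω₂) = 0.12286 + 0.03148j ; Δ = 0.00938 + 0.00223j
  [+5]  conj(Y_{7,5})(Ω₁) = -0.25991 - 0.24918j ; Y_{7,5}(Ω₂) = -0.37909 + 0.19346j ; Δ = 0.14674 + 0.04418j
  [+6]  conj(Y_{7,6})(Ω₁) = -0.00164 - 0.06483j ; Y_{7,6}(Ω₂) = 0.13603 - 0.34434j ; Δ = -0.02255 - 0.00825j
  [+7]  conj(Y_{7,7})(Ω₁) = -0.34155 + 0.36231j ; Y_{7,7}(Ω₂) = 0.05399 + 0.14954j ; Δ = -0.07262 - 0.03152j
Total Σ_m = 0.48921 + 0.00000j. Multiply by 0.837758: 0.40984 + 0.00000j. P_7(cos γ) = 0.409843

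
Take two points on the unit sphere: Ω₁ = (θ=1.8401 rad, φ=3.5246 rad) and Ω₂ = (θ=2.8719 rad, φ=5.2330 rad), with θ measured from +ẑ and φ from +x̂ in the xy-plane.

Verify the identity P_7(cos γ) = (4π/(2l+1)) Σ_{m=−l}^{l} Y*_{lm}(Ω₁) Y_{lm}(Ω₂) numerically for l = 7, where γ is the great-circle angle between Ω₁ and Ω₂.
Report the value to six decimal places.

Addition theorem: P_7(cos γ) = (4π/15) Σ_m Y*_{lm}(Ω₁) Y_{lm}(Ω₂), m = −7…7:
  [-7]  conj(Y_{7,-7})(Ω₁) = +0.346436-0.171875i ; Y_{7,-7}(Ω₂) = +0.000023+0.000042i ; Δ = +0.000015+0.000011i
  [-6]  conj(Y_{7,-6})(Ω₁) = +0.265518-0.298344i ; Y_{7,-6}(Ω₂) = -0.000645-0.000012i ; Δ = -0.000175+0.000189i
  [-5]  conj(Y_{7,-5})(Ω₁) = -0.008220+0.022928i ; Y_{7,-5}(Ω₂) = +0.002799-0.004685i ; Δ = +0.000084+0.000103i
  [-4]  conj(Y_{7,-4})(Ω₁) = +0.013589+0.350354i ; Y_{7,-4}(Ω₂) = +0.015841+0.028211i ; Δ = -0.009669+0.005933i
  [-3]  conj(Y_{7,-3})(Ω₁) = +0.038761+0.086384i ; Y_{7,-3}(Ω₂) = -0.136222-0.001221i ; Δ = -0.005175-0.011815i
  [-2]  conj(Y_{7,-2})(Ω₁) = -0.221057-0.212649i ; Y_{7,-2}(Ω₂) = +0.195911-0.334692i ; Δ = -0.114479+0.032326i
  [-1]  conj(Y_{7,-1})(Ω₁) = -0.127251-0.051270i ; Y_{7,-1}(Ω₂) = +0.314655+0.548778i ; Δ = -0.011904-0.085965i
  [+0]  conj(Y_{7,0})(Ω₁) = +0.291087-0.000000i ; Y_{7,0}(Ω₂) = -0.230784+0.000000i ; Δ = -0.067178+0.000000i
  [+1]  conj(Y_{7,1})(Ω₁) = +0.127251-0.051270i ; Y_{7,1}(Ω₂) = -0.314655+0.548778i ; Δ = -0.011904+0.085965i
  [+2]  conj(Y_{7,2})(Ω₁) = -0.221057+0.212649i ; Y_{7,2}(Ω₂) = +0.195911+0.334692i ; Δ = -0.114479-0.032326i
  [+3]  conj(Y_{7,3})(Ω₁) = -0.038761+0.086384i ; Y_{7,3}(Ω₂) = +0.136222-0.001221i ; Δ = -0.005175+0.011815i
  [+4]  conj(Y_{7,4})(Ω₁) = +0.013589-0.350354i ; Y_{7,4}(Ω₂) = +0.015841-0.028211i ; Δ = -0.009669-0.005933i
  [+5]  conj(Y_{7,5})(Ω₁) = +0.008220+0.022928i ; Y_{7,5}(Ω₂) = -0.002799-0.004685i ; Δ = +0.000084-0.000103i
  [+6]  conj(Y_{7,6})(Ω₁) = +0.265518+0.298344i ; Y_{7,6}(Ω₂) = -0.000645+0.000012i ; Δ = -0.000175-0.000189i
  [+7]  conj(Y_{7,7})(Ω₁) = -0.346436-0.171875i ; Y_{7,7}(Ω₂) = -0.000023+0.000042i ; Δ = +0.000015-0.000011i
Accumulated sum -0.349782+0.000000i; after 4π/(2l+1) scaling, -0.293033+0.000000i ⇒ P_7 = -0.293033

-0.293033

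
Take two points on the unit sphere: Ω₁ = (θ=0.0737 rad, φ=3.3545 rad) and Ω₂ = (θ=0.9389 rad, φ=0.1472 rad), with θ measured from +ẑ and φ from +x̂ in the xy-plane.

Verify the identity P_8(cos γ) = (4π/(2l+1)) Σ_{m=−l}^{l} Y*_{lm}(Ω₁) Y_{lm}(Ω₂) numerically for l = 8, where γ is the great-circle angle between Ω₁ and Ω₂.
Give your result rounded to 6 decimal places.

Addition theorem: P_8(cos γ) = (4π/17) Σ_m Y*_{lm}(Ω₁) Y_{lm}(Ω₂), m = −8…8:
  [-8]  conj(Y_{8,-8})(Ω₁) = -0.00000 + 0.00000j ; Y_{8,-8}(Ω₂) = 0.03549 - 0.08556j ; Δ = 0.00000 + 0.00000j
  [-7]  conj(Y_{8,-7})(Ω₁) = -0.00000 - 0.00000j ; Y_{8,-7}(Ω₂) = 0.13955 - 0.23259j ; Δ = -0.00000 - 0.00000j
  [-6]  conj(Y_{8,-6})(Ω₁) = 0.00000 + 0.00000j ; Y_{8,-6}(Ω₂) = 0.27917 - 0.33991j ; Δ = 0.00000 + 0.00000j
  [-5]  conj(Y_{8,-5})(Ω₁) = -0.00001 - 0.00002j ; Y_{8,-5}(Ω₂) = 0.27198 - 0.24635j ; Δ = -0.00001 - 0.00000j
  [-4]  conj(Y_{8,-4})(Ω₁) = 0.00026 + 0.00030j ; Y_{8,-4}(Ω₂) = -0.01895 + 0.01266j ; Δ = -0.00001 - 0.00000j
  [-3]  conj(Y_{8,-3})(Ω₁) = -0.00439 - 0.00326j ; Y_{8,-3}(Ω₂) = -0.32443 + 0.15337j ; Δ = 0.00192 + 0.00038j
  [-2]  conj(Y_{8,-2})(Ω₁) = 0.04946 + 0.02243j ; Y_{8,-2}(Ω₂) = -0.16487 + 0.04999j ; Δ = -0.00928 - 0.00123j
  [-1]  conj(Y_{8,-1})(Ω₁) = -0.33853 - 0.07318j ; Y_{8,-1}(Ω₂) = 0.28504 - 0.04226j ; Δ = -0.09959 - 0.00655j
  [+0]  conj(Y_{8,0})(Ω₁) = 1.05211 + 0.00000j ; Y_{8,0}(Ω₂) = 0.21959 + 0.00000j ; Δ = 0.23103 + 0.00000j
  [+1]  conj(Y_{8,1})(Ω₁) = 0.33853 - 0.07318j ; Y_{8,1}(Ω₂) = -0.28504 - 0.04226j ; Δ = -0.09959 + 0.00655j
  [+2]  conj(Y_{8,2})(Ω₁) = 0.04946 - 0.02243j ; Y_{8,2}(Ω₂) = -0.16487 - 0.04999j ; Δ = -0.00928 + 0.00123j
  [+3]  conj(Y_{8,3})(Ω₁) = 0.00439 - 0.00326j ; Y_{8,3}(Ω₂) = 0.32443 + 0.15337j ; Δ = 0.00192 - 0.00038j
  [+4]  conj(Y_{8,4})(Ω₁) = 0.00026 - 0.00030j ; Y_{8,4}(Ω₂) = -0.01895 - 0.01266j ; Δ = -0.00001 + 0.00000j
  [+5]  conj(Y_{8,5})(Ω₁) = 0.00001 - 0.00002j ; Y_{8,5}(Ω₂) = -0.27198 - 0.24635j ; Δ = -0.00001 + 0.00000j
  [+6]  conj(Y_{8,6})(Ω₁) = 0.00000 - 0.00000j ; Y_{8,6}(Ω₂) = 0.27917 + 0.33991j ; Δ = 0.00000 - 0.00000j
  [+7]  conj(Y_{8,7})(Ω₁) = 0.00000 - 0.00000j ; Y_{8,7}(Ω₂) = -0.13955 - 0.23259j ; Δ = -0.00000 + 0.00000j
  [+8]  conj(Y_{8,8})(Ω₁) = -0.00000 - 0.00000j ; Y_{8,8}(Ω₂) = 0.03549 + 0.08556j ; Δ = 0.00000 - 0.00000j
Accumulated sum 0.01712 - 0.00000j; after 4π/(2l+1) scaling, 0.01266 - 0.00000j ⇒ P_8 = 0.012658

0.012658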